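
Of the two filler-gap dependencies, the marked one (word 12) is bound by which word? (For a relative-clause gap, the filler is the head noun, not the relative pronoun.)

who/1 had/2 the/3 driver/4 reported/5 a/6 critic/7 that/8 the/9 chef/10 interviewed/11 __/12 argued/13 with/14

The marked gap is inside the relative clause, the direct object of "interviewed".
Its filler is the head noun "critic" (via "that"), at word 7.
(The other dependency links word 1 to a gap after word 14.)

7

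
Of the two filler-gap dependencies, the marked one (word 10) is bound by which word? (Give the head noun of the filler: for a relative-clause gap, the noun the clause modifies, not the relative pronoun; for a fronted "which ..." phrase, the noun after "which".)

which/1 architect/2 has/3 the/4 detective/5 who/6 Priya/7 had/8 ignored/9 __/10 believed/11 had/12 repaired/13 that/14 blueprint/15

The marked gap is inside the relative clause, the direct object of "ignored".
Its filler is the head noun "detective" (via "who"), at word 5.
(The other dependency links word 2 to a gap after word 11.)

5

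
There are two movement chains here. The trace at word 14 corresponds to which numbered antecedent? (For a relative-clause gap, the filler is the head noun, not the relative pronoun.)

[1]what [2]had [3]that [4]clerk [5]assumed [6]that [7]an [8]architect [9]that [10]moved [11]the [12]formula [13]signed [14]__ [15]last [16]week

The marked gap is the direct object of "signed".
Its filler is the fronted wh-phrase "what", at word 1.
(The other dependency links word 8 to a gap after word 9.)

1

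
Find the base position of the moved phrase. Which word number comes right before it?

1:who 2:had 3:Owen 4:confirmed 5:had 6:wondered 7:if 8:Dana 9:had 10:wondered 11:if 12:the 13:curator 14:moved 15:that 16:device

4

The displaced element is "who" (word 1).
It is linked across 1 clause boundary (Ø).
It functions as the subject of "wondered", so the gap sits immediately after word 4 ("confirmed").
Base order: Owen had confirmed that who had wondered if Dana had wondered if the curator moved that device.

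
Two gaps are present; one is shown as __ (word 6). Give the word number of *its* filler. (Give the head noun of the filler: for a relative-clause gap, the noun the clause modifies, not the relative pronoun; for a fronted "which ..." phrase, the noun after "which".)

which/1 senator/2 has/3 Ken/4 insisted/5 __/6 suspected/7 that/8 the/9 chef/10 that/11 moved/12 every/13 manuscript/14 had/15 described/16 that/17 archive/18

The marked gap is the subject of "suspected".
Its filler is the fronted wh-phrase "which senator", at word 2.
(The other dependency links word 10 to a gap after word 11.)

2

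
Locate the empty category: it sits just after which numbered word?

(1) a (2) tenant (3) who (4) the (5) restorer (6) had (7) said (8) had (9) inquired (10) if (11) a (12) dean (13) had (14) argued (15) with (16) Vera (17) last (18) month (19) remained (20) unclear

The displaced element is "a tenant" (word 2).
It is linked across 1 clause boundary (Ø).
It functions as the subject of "inquired", so the gap sits immediately after word 7 ("said").
Base order: The restorer had said that a tenant had inquired if a dean had argued with Vera last month.

7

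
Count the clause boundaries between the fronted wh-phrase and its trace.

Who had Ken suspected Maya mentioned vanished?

2

"who" is extracted from the subject of "vanished".
Boundaries crossed, outermost first: [Ø], [Ø] — 2 in total.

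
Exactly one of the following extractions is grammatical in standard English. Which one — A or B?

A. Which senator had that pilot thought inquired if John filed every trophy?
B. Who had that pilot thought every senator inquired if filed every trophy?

In B, the wh-phrase is extracted from inside a wh-island (introduced by "if"), which blocks movement.
In A, the extraction path crosses only that-complement boundaries, which are transparent.
So A is grammatical.

A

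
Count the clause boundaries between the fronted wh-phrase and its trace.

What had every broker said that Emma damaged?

"what" is extracted from the object of "damaged".
Boundaries crossed, outermost first: [that] — 1 in total.

1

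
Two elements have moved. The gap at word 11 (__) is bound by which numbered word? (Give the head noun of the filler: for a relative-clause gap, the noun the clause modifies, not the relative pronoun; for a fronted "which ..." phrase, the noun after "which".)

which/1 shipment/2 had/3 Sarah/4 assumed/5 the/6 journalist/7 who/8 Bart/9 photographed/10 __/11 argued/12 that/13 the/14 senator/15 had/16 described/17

7

The marked gap is inside the relative clause, the direct object of "photographed".
Its filler is the head noun "journalist" (via "who"), at word 7.
(The other dependency links word 2 to a gap after word 17.)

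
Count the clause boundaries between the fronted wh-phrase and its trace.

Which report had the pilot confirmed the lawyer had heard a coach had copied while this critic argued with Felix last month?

2

"which report" is extracted from the object of "copied".
Boundaries crossed, outermost first: [Ø], [Ø] — 2 in total.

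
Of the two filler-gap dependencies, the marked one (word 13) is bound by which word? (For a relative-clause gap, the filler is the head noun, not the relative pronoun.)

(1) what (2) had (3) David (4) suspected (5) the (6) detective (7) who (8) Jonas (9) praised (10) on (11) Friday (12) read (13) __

The marked gap is the direct object of "read".
Its filler is the fronted wh-phrase "what", at word 1.
(The other dependency links word 6 to a gap after word 9.)

1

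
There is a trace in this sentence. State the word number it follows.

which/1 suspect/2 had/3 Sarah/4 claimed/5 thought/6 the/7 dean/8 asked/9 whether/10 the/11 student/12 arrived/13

The displaced element is "which suspect" (word 2).
It is linked across 1 clause boundary (Ø).
It functions as the subject of "thought", so the gap sits immediately after word 5 ("claimed").
Base order: Sarah had claimed that which suspect thought the dean asked whether the student arrived.

5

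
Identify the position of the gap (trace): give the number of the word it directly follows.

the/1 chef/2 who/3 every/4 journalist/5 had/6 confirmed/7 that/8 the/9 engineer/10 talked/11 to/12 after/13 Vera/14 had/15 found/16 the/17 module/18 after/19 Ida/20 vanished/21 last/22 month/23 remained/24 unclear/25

The displaced element is "the chef" (word 2).
It is linked across 1 clause boundary (that).
It functions as the object of the preposition "to" of "talked", so the gap sits immediately after word 12 ("to").
Base order: Every journalist had confirmed that the engineer talked to the chef after Vera had found the module after Ida vanished last month.

12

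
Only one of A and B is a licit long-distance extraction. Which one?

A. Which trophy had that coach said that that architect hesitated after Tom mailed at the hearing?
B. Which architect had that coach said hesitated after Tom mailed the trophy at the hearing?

In A, the wh-phrase is extracted from inside an adjunct island (introduced by "after"), which blocks movement.
In B, the extraction path crosses only that-complement boundaries, which are transparent.
So B is grammatical.

B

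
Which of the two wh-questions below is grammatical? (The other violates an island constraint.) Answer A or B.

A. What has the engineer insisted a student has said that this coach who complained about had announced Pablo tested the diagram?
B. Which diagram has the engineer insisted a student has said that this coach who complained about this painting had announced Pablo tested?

In A, the wh-phrase is extracted from inside a complex-NP island (relative clause) (introduced by "who"), which blocks movement.
In B, the extraction path crosses only that-complement boundaries, which are transparent.
So B is grammatical.

B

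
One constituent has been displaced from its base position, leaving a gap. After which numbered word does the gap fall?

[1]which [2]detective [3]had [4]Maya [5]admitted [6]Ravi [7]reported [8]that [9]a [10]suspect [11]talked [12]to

12

The displaced element is "which detective" (word 2).
It is linked across 2 clause boundaries (Ø → that).
It functions as the object of the preposition "to" of "talked", so the gap sits immediately after word 12 ("to").
Base order: Maya had admitted Ravi reported that a suspect talked to which detective.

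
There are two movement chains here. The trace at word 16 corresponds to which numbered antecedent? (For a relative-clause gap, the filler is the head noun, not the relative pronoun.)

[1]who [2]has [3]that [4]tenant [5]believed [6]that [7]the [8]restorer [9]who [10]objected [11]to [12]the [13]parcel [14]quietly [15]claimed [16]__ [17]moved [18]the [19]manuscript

The marked gap is the subject of "moved".
Its filler is the fronted wh-phrase "who", at word 1.
(The other dependency links word 8 to a gap after word 9.)

1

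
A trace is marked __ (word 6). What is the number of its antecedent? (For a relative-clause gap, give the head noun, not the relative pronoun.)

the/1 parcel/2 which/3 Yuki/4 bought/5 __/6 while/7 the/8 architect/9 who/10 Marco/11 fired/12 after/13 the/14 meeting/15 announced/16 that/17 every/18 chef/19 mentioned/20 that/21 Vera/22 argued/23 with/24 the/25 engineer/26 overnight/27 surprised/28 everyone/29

2

The gap at 6 is the object of "bought", inside a relative clause.
The relative pronoun is "which" (word 3); it is bound by the head noun immediately before it.
Its filler is the head noun "parcel", at word 2.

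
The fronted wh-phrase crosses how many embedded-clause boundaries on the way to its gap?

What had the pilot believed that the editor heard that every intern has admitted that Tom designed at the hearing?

"what" is extracted from the object of "designed".
Boundaries crossed, outermost first: [that], [that], [that] — 3 in total.

3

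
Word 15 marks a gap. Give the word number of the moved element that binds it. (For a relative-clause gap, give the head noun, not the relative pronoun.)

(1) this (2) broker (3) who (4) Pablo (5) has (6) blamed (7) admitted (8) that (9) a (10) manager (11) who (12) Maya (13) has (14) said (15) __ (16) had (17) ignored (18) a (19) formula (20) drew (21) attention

The gap at 15 is the subject of "ignored", inside a relative clause.
The relative pronoun is "who" (word 11); it is bound by the head noun immediately before it.
Its filler is the head noun "manager", at word 10.

10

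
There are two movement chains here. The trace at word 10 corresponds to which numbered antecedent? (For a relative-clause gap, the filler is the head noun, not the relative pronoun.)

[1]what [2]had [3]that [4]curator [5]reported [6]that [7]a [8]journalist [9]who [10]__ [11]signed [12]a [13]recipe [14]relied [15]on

8

The marked gap is inside the relative clause, the subject of "signed".
Its filler is the head noun "journalist" (via "who"), at word 8.
(The other dependency links word 1 to a gap after word 15.)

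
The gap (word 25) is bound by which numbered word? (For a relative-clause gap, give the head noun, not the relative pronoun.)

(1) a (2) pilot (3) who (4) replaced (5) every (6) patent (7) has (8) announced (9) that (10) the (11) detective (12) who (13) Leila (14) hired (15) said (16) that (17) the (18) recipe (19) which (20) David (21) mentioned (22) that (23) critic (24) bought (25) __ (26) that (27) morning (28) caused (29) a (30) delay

The gap at 25 is the object of "bought", inside a relative clause.
The relative pronoun is "which" (word 19); it is bound by the head noun immediately before it.
Its filler is the head noun "recipe", at word 18.

18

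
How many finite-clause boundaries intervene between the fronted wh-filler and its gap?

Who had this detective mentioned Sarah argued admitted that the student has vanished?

"who" is extracted from the subject of "admitted".
Boundaries crossed, outermost first: [Ø], [Ø] — 2 in total.

2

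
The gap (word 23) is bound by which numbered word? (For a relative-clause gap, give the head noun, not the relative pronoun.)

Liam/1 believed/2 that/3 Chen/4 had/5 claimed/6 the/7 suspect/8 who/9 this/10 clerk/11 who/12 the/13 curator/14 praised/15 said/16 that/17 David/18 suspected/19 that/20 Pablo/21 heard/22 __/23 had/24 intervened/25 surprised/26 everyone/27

8

The gap at 23 is the subject of "intervened", inside a relative clause.
The relative pronoun is "who" (word 9); it is bound by the head noun immediately before it.
Its filler is the head noun "suspect", at word 8.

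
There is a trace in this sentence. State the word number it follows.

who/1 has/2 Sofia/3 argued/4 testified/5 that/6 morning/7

The displaced element is "who" (word 1).
It is linked across 1 clause boundary (Ø).
It functions as the subject of "testified", so the gap sits immediately after word 4 ("argued").
Base order: Sofia has argued that who testified that morning.

4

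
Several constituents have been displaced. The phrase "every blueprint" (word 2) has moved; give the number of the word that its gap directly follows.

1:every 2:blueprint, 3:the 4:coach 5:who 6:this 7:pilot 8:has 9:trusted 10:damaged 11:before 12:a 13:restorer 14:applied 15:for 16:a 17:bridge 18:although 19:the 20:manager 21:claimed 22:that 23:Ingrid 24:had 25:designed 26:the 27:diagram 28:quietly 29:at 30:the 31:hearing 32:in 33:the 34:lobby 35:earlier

The displaced element is "every blueprint" (word 2).
It functions as the direct object of "damaged", so the gap sits immediately after word 10 ("damaged").
Base order: The coach who this pilot has trusted damaged every blueprint before a restorer applied for a bridge although the manager claimed that Ingrid had designed the diagram quietly at the hearing in the lobby earlier.

10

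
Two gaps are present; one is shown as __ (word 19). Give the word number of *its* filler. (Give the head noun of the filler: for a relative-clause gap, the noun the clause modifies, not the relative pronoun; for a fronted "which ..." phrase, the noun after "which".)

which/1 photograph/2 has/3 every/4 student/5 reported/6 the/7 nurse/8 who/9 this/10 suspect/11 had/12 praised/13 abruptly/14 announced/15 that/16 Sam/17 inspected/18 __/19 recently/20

2

The marked gap is the direct object of "inspected".
Its filler is the fronted wh-phrase "which photograph", at word 2.
(The other dependency links word 8 to a gap after word 13.)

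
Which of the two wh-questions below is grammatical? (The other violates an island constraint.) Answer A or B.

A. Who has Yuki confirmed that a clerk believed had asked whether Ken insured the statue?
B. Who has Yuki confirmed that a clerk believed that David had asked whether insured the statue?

In B, the wh-phrase is extracted from inside a wh-island (introduced by "whether"), which blocks movement.
In A, the extraction path crosses only that-complement boundaries, which are transparent.
So A is grammatical.

A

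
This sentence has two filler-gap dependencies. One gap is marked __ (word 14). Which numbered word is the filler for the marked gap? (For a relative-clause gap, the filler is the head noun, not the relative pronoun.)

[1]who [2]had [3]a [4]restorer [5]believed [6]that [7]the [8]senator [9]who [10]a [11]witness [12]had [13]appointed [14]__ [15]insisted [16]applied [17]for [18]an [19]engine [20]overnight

8

The marked gap is inside the relative clause, the direct object of "appointed".
Its filler is the head noun "senator" (via "who"), at word 8.
(The other dependency links word 1 to a gap after word 15.)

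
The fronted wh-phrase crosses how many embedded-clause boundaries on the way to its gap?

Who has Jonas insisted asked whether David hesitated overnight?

1

"who" is extracted from the subject of "asked".
Boundaries crossed, outermost first: [Ø] — 1 in total.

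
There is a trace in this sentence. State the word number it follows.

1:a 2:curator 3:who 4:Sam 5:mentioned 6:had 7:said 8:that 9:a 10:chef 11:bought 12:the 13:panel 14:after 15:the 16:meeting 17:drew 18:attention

5

The displaced element is "a curator" (word 2).
It is linked across 1 clause boundary (Ø).
It functions as the subject of "said", so the gap sits immediately after word 5 ("mentioned").
Base order: Sam mentioned that a curator had said that a chef bought the panel after the meeting.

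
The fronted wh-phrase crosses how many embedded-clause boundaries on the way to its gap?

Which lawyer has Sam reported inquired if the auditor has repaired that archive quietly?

"which lawyer" is extracted from the subject of "inquired".
Boundaries crossed, outermost first: [Ø] — 1 in total.

1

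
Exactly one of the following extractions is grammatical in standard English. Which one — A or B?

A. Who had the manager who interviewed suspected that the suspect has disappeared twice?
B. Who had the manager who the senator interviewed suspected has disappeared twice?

In A, the wh-phrase is extracted from inside a complex-NP island (relative clause) (introduced by "who"), which blocks movement.
In B, the extraction path crosses only that-complement boundaries, which are transparent.
So B is grammatical.

B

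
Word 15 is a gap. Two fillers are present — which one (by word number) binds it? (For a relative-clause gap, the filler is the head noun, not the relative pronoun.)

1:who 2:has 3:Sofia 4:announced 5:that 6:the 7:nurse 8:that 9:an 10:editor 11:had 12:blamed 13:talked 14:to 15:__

The marked gap is the object of the preposition "to" of "talked".
Its filler is the fronted wh-phrase "who", at word 1.
(The other dependency links word 7 to a gap after word 12.)

1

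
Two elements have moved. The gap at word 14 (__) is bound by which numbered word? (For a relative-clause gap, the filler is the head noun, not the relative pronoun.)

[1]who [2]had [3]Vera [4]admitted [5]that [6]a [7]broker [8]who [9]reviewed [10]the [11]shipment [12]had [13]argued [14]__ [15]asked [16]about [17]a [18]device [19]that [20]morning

The marked gap is the subject of "asked".
Its filler is the fronted wh-phrase "who", at word 1.
(The other dependency links word 7 to a gap after word 8.)

1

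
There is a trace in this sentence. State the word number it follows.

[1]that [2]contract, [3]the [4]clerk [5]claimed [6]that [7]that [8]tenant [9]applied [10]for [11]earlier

The displaced element is "that contract" (word 2).
It is linked across 1 clause boundary (that).
It functions as the object of the preposition "for" of "applied", so the gap sits immediately after word 10 ("for").
Base order: The clerk claimed that that tenant applied for that contract earlier.

10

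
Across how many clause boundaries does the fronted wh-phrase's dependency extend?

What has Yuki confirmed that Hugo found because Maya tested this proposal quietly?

"what" is extracted from the object of "found".
Boundaries crossed, outermost first: [that] — 1 in total.

1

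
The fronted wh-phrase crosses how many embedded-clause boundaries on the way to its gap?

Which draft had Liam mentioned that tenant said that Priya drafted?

"which draft" is extracted from the object of "drafted".
Boundaries crossed, outermost first: [Ø], [that] — 2 in total.

2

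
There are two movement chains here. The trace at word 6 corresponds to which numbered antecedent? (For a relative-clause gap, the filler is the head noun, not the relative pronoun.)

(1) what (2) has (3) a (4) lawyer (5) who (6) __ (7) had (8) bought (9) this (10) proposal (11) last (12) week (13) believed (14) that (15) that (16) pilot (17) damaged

4

The marked gap is inside the relative clause, the subject of "bought".
Its filler is the head noun "lawyer" (via "who"), at word 4.
(The other dependency links word 1 to a gap after word 17.)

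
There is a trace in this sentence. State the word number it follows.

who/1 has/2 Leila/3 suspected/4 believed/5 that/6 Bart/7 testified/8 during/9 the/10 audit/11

4

The displaced element is "who" (word 1).
It is linked across 1 clause boundary (Ø).
It functions as the subject of "believed", so the gap sits immediately after word 4 ("suspected").
Base order: Leila has suspected that who believed that Bart testified during the audit.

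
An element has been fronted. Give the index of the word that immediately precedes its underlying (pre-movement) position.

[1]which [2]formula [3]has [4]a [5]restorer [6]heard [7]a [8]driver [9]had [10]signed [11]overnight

10

The displaced element is "which formula" (word 2).
It is linked across 1 clause boundary (Ø).
It functions as the direct object of "signed", so the gap sits immediately after word 10 ("signed").
Base order: A restorer has heard a driver had signed which formula overnight.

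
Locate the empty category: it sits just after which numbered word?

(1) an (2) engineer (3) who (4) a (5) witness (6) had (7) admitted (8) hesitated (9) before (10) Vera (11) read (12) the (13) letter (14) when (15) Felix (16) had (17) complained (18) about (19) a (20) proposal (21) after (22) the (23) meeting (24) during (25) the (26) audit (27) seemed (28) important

The displaced element is "an engineer" (word 2).
It is linked across 1 clause boundary (Ø).
It functions as the subject of "hesitated", so the gap sits immediately after word 7 ("admitted").
Base order: A witness had admitted that an engineer hesitated before Vera read the letter when Felix had complained about a proposal after the meeting during the audit.

7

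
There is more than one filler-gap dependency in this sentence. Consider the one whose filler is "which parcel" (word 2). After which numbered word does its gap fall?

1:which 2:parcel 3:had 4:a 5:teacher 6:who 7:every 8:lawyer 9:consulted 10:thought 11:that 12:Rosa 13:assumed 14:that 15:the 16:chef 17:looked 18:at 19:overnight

The displaced element is "which parcel" (word 2).
It is linked across 2 clause boundaries (that → that).
It functions as the object of the preposition "at" of "looked", so the gap sits immediately after word 18 ("at").
Base order: A teacher who every lawyer consulted had thought that Rosa assumed that the chef looked at which parcel overnight.

18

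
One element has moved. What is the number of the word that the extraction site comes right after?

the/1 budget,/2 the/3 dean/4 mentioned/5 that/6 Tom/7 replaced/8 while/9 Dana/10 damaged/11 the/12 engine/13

The displaced element is "the budget" (word 2).
It is linked across 1 clause boundary (that).
It functions as the direct object of "replaced", so the gap sits immediately after word 8 ("replaced").
Base order: The dean mentioned that Tom replaced the budget while Dana damaged the engine.

8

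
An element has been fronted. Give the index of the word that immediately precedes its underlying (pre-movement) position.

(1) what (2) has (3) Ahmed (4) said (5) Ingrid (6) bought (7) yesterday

6

The displaced element is "what" (word 1).
It is linked across 1 clause boundary (Ø).
It functions as the direct object of "bought", so the gap sits immediately after word 6 ("bought").
Base order: Ahmed has said Ingrid bought what yesterday.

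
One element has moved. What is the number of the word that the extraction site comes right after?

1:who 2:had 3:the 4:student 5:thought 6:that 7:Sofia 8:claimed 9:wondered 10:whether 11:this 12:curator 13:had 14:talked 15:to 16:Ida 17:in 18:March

The displaced element is "who" (word 1).
It is linked across 2 clause boundaries (that → Ø).
It functions as the subject of "wondered", so the gap sits immediately after word 8 ("claimed").
Base order: The student had thought that Sofia claimed that who wondered whether this curator had talked to Ida in March.

8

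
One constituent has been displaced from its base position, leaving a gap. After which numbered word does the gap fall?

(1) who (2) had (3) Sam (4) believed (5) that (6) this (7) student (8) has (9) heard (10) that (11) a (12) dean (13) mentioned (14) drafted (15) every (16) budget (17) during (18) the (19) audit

The displaced element is "who" (word 1).
It is linked across 3 clause boundaries (that → that → Ø).
It functions as the subject of "drafted", so the gap sits immediately after word 13 ("mentioned").
Base order: Sam had believed that this student has heard that a dean mentioned that who drafted every budget during the audit.

13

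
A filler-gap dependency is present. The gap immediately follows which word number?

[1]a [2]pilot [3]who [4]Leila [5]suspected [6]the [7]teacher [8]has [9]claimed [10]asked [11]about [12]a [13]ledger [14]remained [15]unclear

9

The displaced element is "a pilot" (word 2).
It is linked across 2 clause boundaries (Ø → Ø).
It functions as the subject of "asked", so the gap sits immediately after word 9 ("claimed").
Base order: Leila suspected the teacher has claimed that a pilot asked about a ledger.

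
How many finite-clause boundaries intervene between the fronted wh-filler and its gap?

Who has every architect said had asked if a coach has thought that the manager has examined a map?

1

"who" is extracted from the subject of "asked".
Boundaries crossed, outermost first: [Ø] — 1 in total.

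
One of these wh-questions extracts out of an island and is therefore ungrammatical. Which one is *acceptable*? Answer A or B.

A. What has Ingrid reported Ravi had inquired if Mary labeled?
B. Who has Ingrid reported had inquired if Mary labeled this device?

B

In A, the wh-phrase is extracted from inside a wh-island (introduced by "if"), which blocks movement.
In B, the extraction path crosses only that-complement boundaries, which are transparent.
So B is grammatical.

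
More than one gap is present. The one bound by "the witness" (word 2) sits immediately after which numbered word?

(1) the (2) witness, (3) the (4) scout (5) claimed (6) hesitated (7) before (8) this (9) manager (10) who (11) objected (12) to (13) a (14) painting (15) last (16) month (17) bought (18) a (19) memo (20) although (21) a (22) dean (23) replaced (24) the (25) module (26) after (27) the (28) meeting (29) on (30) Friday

5

The displaced element is "the witness" (word 2).
It is linked across 1 clause boundary (Ø).
It functions as the subject of "hesitated", so the gap sits immediately after word 5 ("claimed").
Base order: The scout claimed that the witness hesitated before this manager who objected to a painting last month bought a memo although a dean replaced the module after the meeting on Friday.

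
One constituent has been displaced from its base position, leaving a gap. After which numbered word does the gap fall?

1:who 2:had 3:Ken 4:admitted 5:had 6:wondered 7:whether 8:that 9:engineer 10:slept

The displaced element is "who" (word 1).
It is linked across 1 clause boundary (Ø).
It functions as the subject of "wondered", so the gap sits immediately after word 4 ("admitted").
Base order: Ken had admitted that who had wondered whether that engineer slept.

4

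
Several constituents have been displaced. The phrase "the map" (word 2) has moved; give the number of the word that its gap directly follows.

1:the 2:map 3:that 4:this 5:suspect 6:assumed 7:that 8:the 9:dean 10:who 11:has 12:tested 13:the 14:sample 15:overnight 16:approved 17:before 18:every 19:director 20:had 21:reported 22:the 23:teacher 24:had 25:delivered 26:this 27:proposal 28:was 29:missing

The displaced element is "the map" (word 2).
It is linked across 1 clause boundary (that).
It functions as the direct object of "approved", so the gap sits immediately after word 16 ("approved").
Base order: This suspect assumed that the dean who has tested the sample overnight approved the map before every director had reported the teacher had delivered this proposal.

16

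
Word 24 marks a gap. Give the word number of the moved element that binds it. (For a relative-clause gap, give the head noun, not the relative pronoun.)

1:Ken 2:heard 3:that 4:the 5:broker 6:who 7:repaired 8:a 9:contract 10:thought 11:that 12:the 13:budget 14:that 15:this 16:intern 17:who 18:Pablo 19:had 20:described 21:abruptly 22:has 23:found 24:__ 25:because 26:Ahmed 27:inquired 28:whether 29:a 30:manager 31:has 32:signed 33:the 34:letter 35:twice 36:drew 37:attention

13

The gap at 24 is the object of "found", inside a relative clause.
The relative pronoun is "that" (word 14); it is bound by the head noun immediately before it.
Its filler is the head noun "budget", at word 13.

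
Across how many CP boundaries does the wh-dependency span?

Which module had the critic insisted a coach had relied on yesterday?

"which module" is extracted from the PP object of "relied".
Boundaries crossed, outermost first: [Ø] — 1 in total.

1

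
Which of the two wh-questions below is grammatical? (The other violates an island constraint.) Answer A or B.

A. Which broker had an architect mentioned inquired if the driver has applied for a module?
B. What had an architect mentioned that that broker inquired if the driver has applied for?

In B, the wh-phrase is extracted from inside a wh-island (introduced by "if"), which blocks movement.
In A, the extraction path crosses only that-complement boundaries, which are transparent.
So A is grammatical.

A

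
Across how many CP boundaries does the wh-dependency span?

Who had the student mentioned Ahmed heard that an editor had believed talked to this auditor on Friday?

"who" is extracted from the subject of "talked".
Boundaries crossed, outermost first: [Ø], [that], [Ø] — 3 in total.

3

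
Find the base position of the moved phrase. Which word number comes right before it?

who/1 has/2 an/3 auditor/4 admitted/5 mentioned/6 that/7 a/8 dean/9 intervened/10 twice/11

5

The displaced element is "who" (word 1).
It is linked across 1 clause boundary (Ø).
It functions as the subject of "mentioned", so the gap sits immediately after word 5 ("admitted").
Base order: An auditor has admitted that who mentioned that a dean intervened twice.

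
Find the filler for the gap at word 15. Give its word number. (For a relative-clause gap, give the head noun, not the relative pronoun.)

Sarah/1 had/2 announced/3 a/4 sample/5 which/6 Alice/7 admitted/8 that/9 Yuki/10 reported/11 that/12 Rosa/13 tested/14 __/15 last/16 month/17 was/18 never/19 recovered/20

5

The gap at 15 is the object of "tested", inside a relative clause.
The relative pronoun is "which" (word 6); it is bound by the head noun immediately before it.
Its filler is the head noun "sample", at word 5.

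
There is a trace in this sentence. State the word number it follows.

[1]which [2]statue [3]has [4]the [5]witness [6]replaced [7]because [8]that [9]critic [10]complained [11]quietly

6

The displaced element is "which statue" (word 2).
It functions as the direct object of "replaced", so the gap sits immediately after word 6 ("replaced").
Base order: The witness has replaced which statue because that critic complained quietly.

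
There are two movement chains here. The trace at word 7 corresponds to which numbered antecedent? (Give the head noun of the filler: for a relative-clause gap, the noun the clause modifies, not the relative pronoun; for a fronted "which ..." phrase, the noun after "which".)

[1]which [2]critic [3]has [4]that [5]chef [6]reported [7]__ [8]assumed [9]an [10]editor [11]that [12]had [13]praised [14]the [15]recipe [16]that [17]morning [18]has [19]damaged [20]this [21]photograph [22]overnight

2

The marked gap is the subject of "assumed".
Its filler is the fronted wh-phrase "which critic", at word 2.
(The other dependency links word 10 to a gap after word 11.)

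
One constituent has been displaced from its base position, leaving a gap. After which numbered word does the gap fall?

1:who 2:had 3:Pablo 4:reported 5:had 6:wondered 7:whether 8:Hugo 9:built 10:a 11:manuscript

4

The displaced element is "who" (word 1).
It is linked across 1 clause boundary (Ø).
It functions as the subject of "wondered", so the gap sits immediately after word 4 ("reported").
Base order: Pablo had reported that who had wondered whether Hugo built a manuscript.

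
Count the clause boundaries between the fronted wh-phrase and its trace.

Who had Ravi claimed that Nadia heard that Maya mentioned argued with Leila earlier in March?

3

"who" is extracted from the subject of "argued".
Boundaries crossed, outermost first: [that], [that], [Ø] — 3 in total.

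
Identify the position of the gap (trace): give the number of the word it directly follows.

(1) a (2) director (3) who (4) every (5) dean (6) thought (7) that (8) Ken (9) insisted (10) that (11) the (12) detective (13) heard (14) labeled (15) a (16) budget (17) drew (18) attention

13

The displaced element is "a director" (word 2).
It is linked across 3 clause boundaries (that → that → Ø).
It functions as the subject of "labeled", so the gap sits immediately after word 13 ("heard").
Base order: Every dean thought that Ken insisted that the detective heard that a director labeled a budget.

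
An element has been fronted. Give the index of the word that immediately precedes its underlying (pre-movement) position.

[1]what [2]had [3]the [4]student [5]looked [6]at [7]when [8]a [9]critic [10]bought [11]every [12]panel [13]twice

The displaced element is "what" (word 1).
It functions as the object of the preposition "at" of "looked", so the gap sits immediately after word 6 ("at").
Base order: The student had looked at what when a critic bought every panel twice.

6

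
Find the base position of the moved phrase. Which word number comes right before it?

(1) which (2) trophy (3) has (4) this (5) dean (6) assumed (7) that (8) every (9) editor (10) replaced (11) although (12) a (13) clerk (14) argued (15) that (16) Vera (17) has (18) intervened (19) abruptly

The displaced element is "which trophy" (word 2).
It is linked across 1 clause boundary (that).
It functions as the direct object of "replaced", so the gap sits immediately after word 10 ("replaced").
Base order: This dean has assumed that every editor replaced which trophy although a clerk argued that Vera has intervened abruptly.

10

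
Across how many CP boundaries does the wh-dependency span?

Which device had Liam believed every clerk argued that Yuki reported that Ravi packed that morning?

3

"which device" is extracted from the object of "packed".
Boundaries crossed, outermost first: [Ø], [that], [that] — 3 in total.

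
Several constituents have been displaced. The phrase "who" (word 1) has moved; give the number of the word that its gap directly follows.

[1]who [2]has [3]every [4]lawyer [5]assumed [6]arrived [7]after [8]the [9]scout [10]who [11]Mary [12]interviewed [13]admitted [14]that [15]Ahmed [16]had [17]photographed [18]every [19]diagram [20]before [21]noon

5

The displaced element is "who" (word 1).
It is linked across 1 clause boundary (Ø).
It functions as the subject of "arrived", so the gap sits immediately after word 5 ("assumed").
Base order: Every lawyer has assumed that who arrived after the scout who Mary interviewed admitted that Ahmed had photographed every diagram before noon.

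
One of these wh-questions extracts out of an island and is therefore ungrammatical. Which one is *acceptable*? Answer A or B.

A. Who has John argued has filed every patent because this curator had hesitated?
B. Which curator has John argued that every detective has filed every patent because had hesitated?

A

In B, the wh-phrase is extracted from inside an adjunct island (introduced by "because"), which blocks movement.
In A, the extraction path crosses only that-complement boundaries, which are transparent.
So A is grammatical.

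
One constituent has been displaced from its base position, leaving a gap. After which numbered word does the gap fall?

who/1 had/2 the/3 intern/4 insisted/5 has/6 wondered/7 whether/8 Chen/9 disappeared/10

5

The displaced element is "who" (word 1).
It is linked across 1 clause boundary (Ø).
It functions as the subject of "wondered", so the gap sits immediately after word 5 ("insisted").
Base order: The intern had insisted who has wondered whether Chen disappeared.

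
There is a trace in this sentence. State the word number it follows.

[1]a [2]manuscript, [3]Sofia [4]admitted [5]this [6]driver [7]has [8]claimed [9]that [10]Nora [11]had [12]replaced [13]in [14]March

The displaced element is "a manuscript" (word 2).
It is linked across 2 clause boundaries (Ø → that).
It functions as the direct object of "replaced", so the gap sits immediately after word 12 ("replaced").
Base order: Sofia admitted this driver has claimed that Nora had replaced a manuscript in March.

12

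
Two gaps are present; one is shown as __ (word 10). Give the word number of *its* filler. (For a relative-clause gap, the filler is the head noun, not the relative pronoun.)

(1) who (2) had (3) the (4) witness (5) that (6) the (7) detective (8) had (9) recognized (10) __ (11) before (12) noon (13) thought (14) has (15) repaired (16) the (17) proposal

The marked gap is inside the relative clause, the direct object of "recognized".
Its filler is the head noun "witness" (via "that"), at word 4.
(The other dependency links word 1 to a gap after word 13.)

4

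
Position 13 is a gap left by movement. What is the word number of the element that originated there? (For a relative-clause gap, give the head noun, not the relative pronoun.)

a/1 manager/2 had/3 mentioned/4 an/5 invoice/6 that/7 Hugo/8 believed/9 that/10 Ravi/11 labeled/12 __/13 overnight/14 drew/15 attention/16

The gap at 13 is the object of "labeled", inside a relative clause.
The relative pronoun is "that" (word 7); it is bound by the head noun immediately before it.
Its filler is the head noun "invoice", at word 6.

6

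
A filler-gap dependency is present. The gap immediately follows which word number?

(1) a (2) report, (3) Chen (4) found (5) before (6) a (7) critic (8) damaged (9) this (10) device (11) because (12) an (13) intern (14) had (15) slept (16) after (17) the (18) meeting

The displaced element is "a report" (word 2).
It functions as the direct object of "found", so the gap sits immediately after word 4 ("found").
Base order: Chen found a report before a critic damaged this device because an intern had slept after the meeting.

4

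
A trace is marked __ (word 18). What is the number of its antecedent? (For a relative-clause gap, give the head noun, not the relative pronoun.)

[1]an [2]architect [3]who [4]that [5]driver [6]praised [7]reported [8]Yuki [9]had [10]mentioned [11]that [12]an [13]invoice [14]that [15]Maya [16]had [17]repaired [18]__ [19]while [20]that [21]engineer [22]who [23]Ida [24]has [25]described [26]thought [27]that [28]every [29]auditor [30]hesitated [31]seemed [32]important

13

The gap at 18 is the object of "repaired", inside a relative clause.
The relative pronoun is "that" (word 14); it is bound by the head noun immediately before it.
Its filler is the head noun "invoice", at word 13.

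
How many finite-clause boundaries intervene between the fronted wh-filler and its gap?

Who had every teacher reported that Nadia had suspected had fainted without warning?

"who" is extracted from the subject of "fainted".
Boundaries crossed, outermost first: [that], [Ø] — 2 in total.

2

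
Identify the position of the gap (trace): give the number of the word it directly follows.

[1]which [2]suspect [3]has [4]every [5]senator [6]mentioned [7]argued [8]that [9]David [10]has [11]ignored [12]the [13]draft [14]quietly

6

The displaced element is "which suspect" (word 2).
It is linked across 1 clause boundary (Ø).
It functions as the subject of "argued", so the gap sits immediately after word 6 ("mentioned").
Base order: Every senator has mentioned that which suspect argued that David has ignored the draft quietly.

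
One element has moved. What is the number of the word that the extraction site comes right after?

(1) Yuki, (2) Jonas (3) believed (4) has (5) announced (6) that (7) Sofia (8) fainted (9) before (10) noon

The displaced element is "Yuki" (word 1).
It is linked across 1 clause boundary (Ø).
It functions as the subject of "announced", so the gap sits immediately after word 3 ("believed").
Base order: Jonas believed that Yuki has announced that Sofia fainted before noon.

3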